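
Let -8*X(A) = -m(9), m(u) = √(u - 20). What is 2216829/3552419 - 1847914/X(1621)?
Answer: 2216829/3552419 + 14783312*I*√11/11 ≈ 0.62403 + 4.4573e+6*I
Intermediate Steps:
m(u) = √(-20 + u)
X(A) = I*√11/8 (X(A) = -(-1)*√(-20 + 9)/8 = -(-1)*√(-11)/8 = -(-1)*I*√11/8 = I*√11/8)
2216829/3552419 - 1847914/X(1621) = 2216829/3552419 - 1847914*(-8*I*√11/11) = 2216829*(1/3552419) - (-14783312)*I*√11/11 = 2216829/3552419 + 14783312*I*√11/11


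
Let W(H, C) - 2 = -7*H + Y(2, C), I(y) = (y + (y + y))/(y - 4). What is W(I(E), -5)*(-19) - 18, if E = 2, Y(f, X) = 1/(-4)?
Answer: -1801/4 ≈ -450.25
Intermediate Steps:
Y(f, X) = -1/4
I(y) = 3*y/(-4 + y) (I(y) = (y + 2*y)/(-4 + y) = (3*y)/(-4 + y) = 3*y/(-4 + y))
W(H, C) = 7/4 - 7*H (W(H, C) = 2 + (-7*H - 1/4) = 2 + (-1/4 - 7*H) = 7/4 - 7*H)
W(I(E), -5)*(-19) - 18 = (7/4 - 21*2/(-4 + 2))*(-19) - 18 = (7/4 - 21*2/(-2))*(-19) - 18 = (7/4 - 21*2*(-1)/2)*(-19) - 18 = (7/4 - 7*(-3))*(-19) - 18 = (7/4 + 21)*(-19) - 18 = (91/4)*(-19) - 18 = -1729/4 - 18 = -1801/4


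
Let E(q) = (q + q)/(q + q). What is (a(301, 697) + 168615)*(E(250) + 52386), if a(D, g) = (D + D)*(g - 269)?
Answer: 22331058877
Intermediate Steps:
a(D, g) = 2*D*(-269 + g) (a(D, g) = (2*D)*(-269 + g) = 2*D*(-269 + g))
E(q) = 1 (E(q) = (2*q)/((2*q)) = (2*q)*(1/(2*q)) = 1)
(a(301, 697) + 168615)*(E(250) + 52386) = (2*301*(-269 + 697) + 168615)*(1 + 52386) = (2*301*428 + 168615)*52387 = (257656 + 168615)*52387 = 426271*52387 = 22331058877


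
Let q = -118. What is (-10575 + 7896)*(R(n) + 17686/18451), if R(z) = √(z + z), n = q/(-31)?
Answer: -47380794/18451 - 5358*√1829/31 ≈ -9959.7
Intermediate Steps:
n = 118/31 (n = -118/(-31) = -118*(-1/31) = 118/31 ≈ 3.8064)
R(z) = √2*√z (R(z) = √(2*z) = √2*√z)
(-10575 + 7896)*(R(n) + 17686/18451) = (-10575 + 7896)*(√2*√(118/31) + 17686/18451) = -2679*(√2*(√3658/31) + 17686*(1/18451)) = -2679*(2*√1829/31 + 17686/18451) = -2679*(17686/18451 + 2*√1829/31) = -47380794/18451 - 5358*√1829/31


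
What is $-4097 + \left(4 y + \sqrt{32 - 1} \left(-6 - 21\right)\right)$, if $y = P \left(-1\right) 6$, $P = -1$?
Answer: $-4073 - 27 \sqrt{31} \approx -4223.3$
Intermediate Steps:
$y = 6$ ($y = \left(-1\right) \left(-1\right) 6 = 1 \cdot 6 = 6$)
$-4097 + \left(4 y + \sqrt{32 - 1} \left(-6 - 21\right)\right) = -4097 + \left(4 \cdot 6 + \sqrt{32 - 1} \left(-6 - 21\right)\right) = -4097 + \left(24 + \sqrt{31} \left(-6 - 21\right)\right) = -4097 + \left(24 + \sqrt{31} \left(-27\right)\right) = -4097 + \left(24 - 27 \sqrt{31}\right) = -4073 - 27 \sqrt{31}$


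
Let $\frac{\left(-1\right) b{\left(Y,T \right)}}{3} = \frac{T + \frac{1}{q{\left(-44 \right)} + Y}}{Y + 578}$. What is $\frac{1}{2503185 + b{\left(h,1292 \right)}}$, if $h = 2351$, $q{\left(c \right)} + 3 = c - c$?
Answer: $\frac{6877292}{17215125074169} \approx 3.9949 \cdot 10^{-7}$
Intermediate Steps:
$q{\left(c \right)} = -3$ ($q{\left(c \right)} = -3 + \left(c - c\right) = -3 + 0 = -3$)
$b{\left(Y,T \right)} = - \frac{3 \left(T + \frac{1}{-3 + Y}\right)}{578 + Y}$ ($b{\left(Y,T \right)} = - 3 \frac{T + \frac{1}{-3 + Y}}{Y + 578} = - 3 \frac{T + \frac{1}{-3 + Y}}{578 + Y} = - \frac{3 \left(T + \frac{1}{-3 + Y}\right)}{578 + Y}$)
$\frac{1}{2503185 + b{\left(h,1292 \right)}} = \frac{1}{2503185 + \frac{3 \left(-1 + 3 \cdot 1292 - 1292 \cdot 2351\right)}{-1734 + 2351^{2} + 575 \cdot 2351}} = \frac{1}{2503185 + \frac{3 \left(-1 + 3876 - 3037492\right)}{-1734 + 5527201 + 1351825}} = \frac{1}{2503185 + 3 \cdot \frac{1}{6877292} \left(-3033617\right)} = \frac{1}{2503185 - \frac{9100851}{6877292}} = \frac{1}{\frac{17215125074169}{6877292}} = \frac{6877292}{17215125074169}$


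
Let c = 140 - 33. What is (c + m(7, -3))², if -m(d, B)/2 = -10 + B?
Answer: 17689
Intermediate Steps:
m(d, B) = 20 - 2*B (m(d, B) = -2*(-10 + B) = 20 - 2*B)
c = 107
(c + m(7, -3))² = (107 + (20 - 2*(-3)))² = (107 + (20 + 6))² = (107 + 26)² = 133² = 17689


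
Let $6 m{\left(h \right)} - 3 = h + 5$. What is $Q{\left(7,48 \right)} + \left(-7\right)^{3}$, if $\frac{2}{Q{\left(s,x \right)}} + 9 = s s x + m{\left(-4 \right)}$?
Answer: $- \frac{2411627}{7031} \approx -343.0$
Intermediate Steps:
$m{\left(h \right)} = \frac{4}{3} + \frac{h}{6}$ ($m{\left(h \right)} = \frac{1}{2} + \frac{h + 5}{6} = \frac{1}{2} + \frac{5 + h}{6} = \frac{1}{2} + \left(\frac{5}{6} + \frac{h}{6}\right) = \frac{4}{3} + \frac{h}{6}$)
$Q{\left(s,x \right)} = \frac{2}{- \frac{25}{3} + x s^{2}}$ ($Q{\left(s,x \right)} = \frac{2}{-9 + \left(s s x + \left(\frac{4}{3} + \frac{1}{6} \left(-4\right)\right)\right)} = \frac{2}{-9 + \left(s^{2} x + \left(\frac{4}{3} - \frac{2}{3}\right)\right)} = \frac{2}{-9 + \left(x s^{2} + \frac{2}{3}\right)} = \frac{2}{-9 + \left(\frac{2}{3} + x s^{2}\right)} = \frac{2}{- \frac{25}{3} + x s^{2}}$)
$Q{\left(7,48 \right)} + \left(-7\right)^{3} = \frac{6}{-25 + 3 \cdot 48 \cdot 7^{2}} + \left(-7\right)^{3} = \frac{6}{-25 + 3 \cdot 48 \cdot 49} - 343 = \frac{6}{-25 + 7056} - 343 = \frac{6}{7031} - 343 = - \frac{2411627}{7031}$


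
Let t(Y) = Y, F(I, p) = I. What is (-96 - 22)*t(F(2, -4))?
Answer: -236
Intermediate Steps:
(-96 - 22)*t(F(2, -4)) = (-96 - 22)*2 = -118*2 = -236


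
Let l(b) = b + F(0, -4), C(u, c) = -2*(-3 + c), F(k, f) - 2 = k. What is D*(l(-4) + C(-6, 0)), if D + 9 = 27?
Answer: 72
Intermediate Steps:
F(k, f) = 2 + k
C(u, c) = 6 - 2*c
l(b) = 2 + b (l(b) = b + (2 + 0) = b + 2 = 2 + b)
D = 18 (D = -9 + 27 = 18)
D*(l(-4) + C(-6, 0)) = 18*((2 - 4) + (6 - 2*0)) = 18*(-2 + (6 + 0)) = 18*(-2 + 6) = 18*4 = 72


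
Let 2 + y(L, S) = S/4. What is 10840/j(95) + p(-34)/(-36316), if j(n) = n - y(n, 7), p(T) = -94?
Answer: 787348787/6918198 ≈ 113.81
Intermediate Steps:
y(L, S) = -2 + S/4
j(n) = ¼ + n (j(n) = n - (-2 + (¼)*7) = n - (-2 + 7/4) = n - 1*(-¼) = n + ¼ = ¼ + n)
10840/j(95) + p(-34)/(-36316) = 10840/(¼ + 95) - 94/(-36316) = 10840/(381/4) - 94*(-1/36316) = 10840*(4/381) + 47/18158 = 43360/381 + 47/18158 = 787348787/6918198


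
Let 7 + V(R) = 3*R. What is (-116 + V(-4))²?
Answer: 18225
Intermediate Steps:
V(R) = -7 + 3*R
(-116 + V(-4))² = (-116 + (-7 + 3*(-4)))² = (-116 + (-7 - 12))² = (-116 - 19)² = (-135)² = 18225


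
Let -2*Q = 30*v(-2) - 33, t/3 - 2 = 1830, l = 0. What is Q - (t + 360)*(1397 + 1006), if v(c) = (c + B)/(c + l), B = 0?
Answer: -28143933/2 ≈ -1.4072e+7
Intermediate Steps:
t = 5496 (t = 6 + 3*1830 = 6 + 5490 = 5496)
v(c) = 1 (v(c) = (c + 0)/(c + 0) = c/c = 1)
Q = 3/2 (Q = -(30*1 - 33)/2 = -(30 - 33)/2 = -½*(-3) = 3/2 ≈ 1.5000)
Q - (t + 360)*(1397 + 1006) = 3/2 - (5496 + 360)*(1397 + 1006) = 3/2 - 5856*2403 = 3/2 - 1*14071968 = 3/2 - 14071968 = -28143933/2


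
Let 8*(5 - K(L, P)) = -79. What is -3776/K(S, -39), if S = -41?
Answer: -30208/119 ≈ -253.85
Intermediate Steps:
K(L, P) = 119/8 (K(L, P) = 5 - ⅛*(-79) = 5 + 79/8 = 119/8)
-3776/K(S, -39) = -3776/119/8 = -3776*8/119 = -30208/119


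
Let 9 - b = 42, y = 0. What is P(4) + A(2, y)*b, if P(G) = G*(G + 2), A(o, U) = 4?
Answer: -108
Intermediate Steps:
b = -33 (b = 9 - 1*42 = 9 - 42 = -33)
P(G) = G*(2 + G)
P(4) + A(2, y)*b = 4*(2 + 4) + 4*(-33) = 4*6 - 132 = 24 - 132 = -108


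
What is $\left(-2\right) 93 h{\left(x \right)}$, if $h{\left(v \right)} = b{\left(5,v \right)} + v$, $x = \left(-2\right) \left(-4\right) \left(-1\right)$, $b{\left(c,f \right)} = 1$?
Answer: $1302$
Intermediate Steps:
$x = -8$ ($x = 8 \left(-1\right) = -8$)
$h{\left(v \right)} = 1 + v$
$\left(-2\right) 93 h{\left(x \right)} = \left(-2\right) 93 \left(1 - 8\right) = \left(-186\right) \left(-7\right) = 1302$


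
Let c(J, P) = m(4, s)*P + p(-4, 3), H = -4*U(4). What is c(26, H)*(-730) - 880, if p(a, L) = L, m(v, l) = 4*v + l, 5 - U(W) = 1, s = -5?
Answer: 125410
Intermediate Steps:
U(W) = 4 (U(W) = 5 - 1*1 = 5 - 1 = 4)
m(v, l) = l + 4*v
H = -16 (H = -4*4 = -16)
c(J, P) = 3 + 11*P (c(J, P) = (-5 + 4*4)*P + 3 = (-5 + 16)*P + 3 = 11*P + 3 = 3 + 11*P)
c(26, H)*(-730) - 880 = (3 + 11*(-16))*(-730) - 880 = (3 - 176)*(-730) - 880 = -173*(-730) - 880 = 126290 - 880 = 125410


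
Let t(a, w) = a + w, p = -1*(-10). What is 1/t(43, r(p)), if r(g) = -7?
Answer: 1/36 ≈ 0.027778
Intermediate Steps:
p = 10
1/t(43, r(p)) = 1/(43 - 7) = 1/36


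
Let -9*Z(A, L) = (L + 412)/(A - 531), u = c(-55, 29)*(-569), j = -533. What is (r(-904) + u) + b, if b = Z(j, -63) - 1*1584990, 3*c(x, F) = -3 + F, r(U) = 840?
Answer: -15217042499/9576 ≈ -1.5891e+6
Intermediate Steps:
c(x, F) = -1 + F/3 (c(x, F) = (-3 + F)/3 = -1 + F/3)
u = -14794/3 (u = (-1 + (⅓)*29)*(-569) = (-1 + 29/3)*(-569) = (26/3)*(-569) = -14794/3 ≈ -4931.3)
Z(A, L) = -(412 + L)/(9*(-531 + A)) (Z(A, L) = -(L + 412)/(9*(A - 531)) = -(412 + L)/(9*(-531 + A)))
b = -15177863891/9576 (b = (-412 - 1*(-63))/(9*(-531 - 533)) - 1*1584990 = (⅑)*(-412 + 63)/(-1064) - 1584990 = (⅑)*(-1/1064)*(-349) - 1584990 = 349/9576 - 1584990 = -15177863891/9576 ≈ -1.5850e+6)
(r(-904) + u) + b = (840 - 14794/3) - 15177863891/9576 = -12274/3 - 15177863891/9576 = -15217042499/9576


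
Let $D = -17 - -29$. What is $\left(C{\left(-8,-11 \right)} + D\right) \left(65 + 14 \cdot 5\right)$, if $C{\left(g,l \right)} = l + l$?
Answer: $-1350$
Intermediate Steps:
$D = 12$ ($D = -17 + 29 = 12$)
$C{\left(g,l \right)} = 2 l$
$\left(C{\left(-8,-11 \right)} + D\right) \left(65 + 14 \cdot 5\right) = \left(2 \left(-11\right) + 12\right) \left(65 + 14 \cdot 5\right) = \left(-22 + 12\right) \left(65 + 70\right) = \left(-10\right) 135 = -1350$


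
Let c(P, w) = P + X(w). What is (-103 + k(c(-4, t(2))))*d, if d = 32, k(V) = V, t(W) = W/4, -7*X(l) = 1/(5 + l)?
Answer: -263712/77 ≈ -3424.8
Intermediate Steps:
X(l) = -1/(7*(5 + l))
t(W) = W/4 (t(W) = W*(1/4) = W/4)
c(P, w) = P - 1/(35 + 7*w)
(-103 + k(c(-4, t(2))))*d = (-103 + (-1/7 - 4*(5 + (1/4)*2))/(5 + (1/4)*2))*32 = (-103 + (-1/7 - 4*(5 + 1/2))/(5 + 1/2))*32 = (-103 + (-1/7 - 4*11/2)/(11/2))*32 = (-103 + 2*(-1/7 - 22)/11)*32 = (-103 + (2/11)*(-155/7))*32 = (-103 - 310/77)*32 = -8241/77*32 = -263712/77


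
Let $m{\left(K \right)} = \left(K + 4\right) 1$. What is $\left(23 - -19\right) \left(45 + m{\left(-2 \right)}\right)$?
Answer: $1974$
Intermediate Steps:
$m{\left(K \right)} = 4 + K$ ($m{\left(K \right)} = \left(4 + K\right) 1 = 4 + K$)
$\left(23 - -19\right) \left(45 + m{\left(-2 \right)}\right) = \left(23 - -19\right) \left(45 + \left(4 - 2\right)\right) = \left(23 + 19\right) \left(45 + 2\right) = 42 \cdot 47 = 1974$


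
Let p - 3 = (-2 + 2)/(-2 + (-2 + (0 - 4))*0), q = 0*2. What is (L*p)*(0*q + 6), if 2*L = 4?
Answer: 36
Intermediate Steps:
q = 0
L = 2 (L = (½)*4 = 2)
p = 3 (p = 3 + (-2 + 2)/(-2 + (-2 + (0 - 4))*0) = 3 + 0/(-2 + (-2 - 4)*0) = 3 + 0/(-2 - 6*0) = 3 + 0/(-2 + 0) = 3 + 0/(-2) = 3 + 0*(-½) = 3 + 0 = 3)
(L*p)*(0*q + 6) = (2*3)*(0*0 + 6) = 6*(0 + 6) = 6*6 = 36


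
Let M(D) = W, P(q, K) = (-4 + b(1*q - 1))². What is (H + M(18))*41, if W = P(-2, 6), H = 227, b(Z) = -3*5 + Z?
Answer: 29151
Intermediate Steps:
b(Z) = -15 + Z
P(q, K) = (-20 + q)² (P(q, K) = (-4 + (-15 + (1*q - 1)))² = (-4 + (-15 + (q - 1)))² = (-4 + (-15 + (-1 + q)))² = (-4 + (-16 + q))² = (-20 + q)²)
W = 484 (W = (-20 - 2)² = (-22)² = 484)
M(D) = 484
(H + M(18))*41 = (227 + 484)*41 = 711*41 = 29151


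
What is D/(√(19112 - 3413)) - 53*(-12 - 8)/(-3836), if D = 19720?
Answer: -265/959 + 19720*√15699/15699 ≈ 157.11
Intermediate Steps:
D/(√(19112 - 3413)) - 53*(-12 - 8)/(-3836) = 19720/(√(19112 - 3413)) - 53*(-12 - 8)/(-3836) = 19720/(√15699) - (-1060)*(-1/3836) = 19720*(√15699/15699) - 53*(-20)*(-1/3836) = 19720*√15699/15699 + 1060*(-1/3836) = 19720*√15699/15699 - 265/959 = -265/959 + 19720*√15699/15699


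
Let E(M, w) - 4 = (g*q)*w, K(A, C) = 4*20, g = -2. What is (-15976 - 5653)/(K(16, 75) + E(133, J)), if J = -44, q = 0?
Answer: -21629/84 ≈ -257.49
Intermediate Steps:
K(A, C) = 80
E(M, w) = 4 (E(M, w) = 4 + (-2*0)*w = 4 + 0*w = 4 + 0 = 4)
(-15976 - 5653)/(K(16, 75) + E(133, J)) = (-15976 - 5653)/(80 + 4) = -21629/84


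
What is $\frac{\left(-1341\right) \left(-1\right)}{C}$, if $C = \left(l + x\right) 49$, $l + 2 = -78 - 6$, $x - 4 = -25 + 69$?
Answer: $- \frac{1341}{1862} \approx -0.72019$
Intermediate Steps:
$x = 48$ ($x = 4 + \left(-25 + 69\right) = 4 + 44 = 48$)
$l = -86$ ($l = -2 - 84 = -86$)
$C = -1862$ ($C = \left(-86 + 48\right) 49 = \left(-38\right) 49 = -1862$)
$\frac{\left(-1341\right) \left(-1\right)}{C} = \frac{\left(-1341\right) \left(-1\right)}{-1862} = 1341 \left(- \frac{1}{1862}\right) = - \frac{1341}{1862}$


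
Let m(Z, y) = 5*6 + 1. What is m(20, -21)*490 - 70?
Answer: 15120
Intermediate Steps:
m(Z, y) = 31 (m(Z, y) = 30 + 1 = 31)
m(20, -21)*490 - 70 = 31*490 - 70 = 15190 - 70 = 15120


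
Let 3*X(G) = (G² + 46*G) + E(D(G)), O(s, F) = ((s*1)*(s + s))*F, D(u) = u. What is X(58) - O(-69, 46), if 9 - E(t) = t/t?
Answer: -1307996/3 ≈ -4.3600e+5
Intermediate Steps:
E(t) = 8 (E(t) = 9 - t/t = 9 - 1*1 = 9 - 1 = 8)
O(s, F) = 2*F*s² (O(s, F) = (s*(2*s))*F = (2*s²)*F = 2*F*s²)
X(G) = 8/3 + G²/3 + 46*G/3 (X(G) = ((G² + 46*G) + 8)/3 = (8 + G² + 46*G)/3 = 8/3 + G²/3 + 46*G/3)
X(58) - O(-69, 46) = (8/3 + (⅓)*58² + (46/3)*58) - 2*46*(-69)² = (8/3 + (⅓)*3364 + 2668/3) - 2*46*4761 = (8/3 + 3364/3 + 2668/3) - 1*438012 = 6040/3 - 438012 = -1307996/3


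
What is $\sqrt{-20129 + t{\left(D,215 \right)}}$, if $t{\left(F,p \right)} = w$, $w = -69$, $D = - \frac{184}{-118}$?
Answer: $i \sqrt{20198} \approx 142.12 i$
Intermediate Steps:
$D = \frac{92}{59}$ ($D = \left(-184\right) \left(- \frac{1}{118}\right) = \frac{92}{59} \approx 1.5593$)
$t{\left(F,p \right)} = -69$
$\sqrt{-20129 + t{\left(D,215 \right)}} = \sqrt{-20129 - 69} = \sqrt{-20198} = i \sqrt{20198}$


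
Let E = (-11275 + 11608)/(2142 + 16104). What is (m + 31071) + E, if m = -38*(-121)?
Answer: 216938969/6082 ≈ 35669.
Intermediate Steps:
m = 4598
E = 111/6082 (E = 333/18246 = 333*(1/18246) = 111/6082 ≈ 0.018251)
(m + 31071) + E = (4598 + 31071) + 111/6082 = 35669 + 111/6082 = 216938969/6082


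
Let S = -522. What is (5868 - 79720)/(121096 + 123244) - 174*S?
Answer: 5548209917/61085 ≈ 90828.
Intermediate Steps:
(5868 - 79720)/(121096 + 123244) - 174*S = (5868 - 79720)/(121096 + 123244) - 174*(-522) = -73852/244340 - 1*(-90828) = -73852*1/244340 + 90828 = -18463/61085 + 90828 = 5548209917/61085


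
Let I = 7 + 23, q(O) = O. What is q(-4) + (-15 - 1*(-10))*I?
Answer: -154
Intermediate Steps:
I = 30
q(-4) + (-15 - 1*(-10))*I = -4 + (-15 - 1*(-10))*30 = -4 + (-15 + 10)*30 = -4 - 5*30 = -4 - 150 = -154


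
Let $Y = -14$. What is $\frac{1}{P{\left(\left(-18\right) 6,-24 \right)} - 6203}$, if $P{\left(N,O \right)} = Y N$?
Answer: $- \frac{1}{4691} \approx -0.00021317$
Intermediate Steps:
$P{\left(N,O \right)} = - 14 N$
$\frac{1}{P{\left(\left(-18\right) 6,-24 \right)} - 6203} = \frac{1}{- 14 \left(\left(-18\right) 6\right) - 6203} = \frac{1}{\left(-14\right) \left(-108\right) - 6203} = \frac{1}{1512 - 6203} = \frac{1}{-4691} = - \frac{1}{4691}$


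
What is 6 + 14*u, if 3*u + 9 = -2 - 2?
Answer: -164/3 ≈ -54.667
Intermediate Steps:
u = -13/3 (u = -3 + (-2 - 2)/3 = -3 + (1/3)*(-4) = -3 - 4/3 = -13/3 ≈ -4.3333)
6 + 14*u = 6 + 14*(-13/3) = 6 - 182/3 = -164/3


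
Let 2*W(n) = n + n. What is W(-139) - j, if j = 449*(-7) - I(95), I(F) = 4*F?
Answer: 3384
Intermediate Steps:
W(n) = n (W(n) = (n + n)/2 = (2*n)/2 = n)
j = -3523 (j = 449*(-7) - 4*95 = -3143 - 1*380 = -3143 - 380 = -3523)
W(-139) - j = -139 - 1*(-3523) = -139 + 3523 = 3384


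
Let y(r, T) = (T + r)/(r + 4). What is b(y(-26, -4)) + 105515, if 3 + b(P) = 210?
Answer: 105722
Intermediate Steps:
y(r, T) = (T + r)/(4 + r)
b(P) = 207 (b(P) = -3 + 210 = 207)
b(y(-26, -4)) + 105515 = 207 + 105515 = 105722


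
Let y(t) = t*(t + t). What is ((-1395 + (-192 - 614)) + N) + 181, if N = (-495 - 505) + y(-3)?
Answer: -3002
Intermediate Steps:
y(t) = 2*t² (y(t) = t*(2*t) = 2*t²)
N = -982 (N = (-495 - 505) + 2*(-3)² = -1000 + 2*9 = -1000 + 18 = -982)
((-1395 + (-192 - 614)) + N) + 181 = ((-1395 + (-192 - 614)) - 982) + 181 = ((-1395 - 806) - 982) + 181 = (-2201 - 982) + 181 = -3183 + 181 = -3002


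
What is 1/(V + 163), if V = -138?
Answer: 1/25 ≈ 0.040000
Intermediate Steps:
1/(V + 163) = 1/(-138 + 163) = 1/25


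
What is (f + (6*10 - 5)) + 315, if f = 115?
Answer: 485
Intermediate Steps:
(f + (6*10 - 5)) + 315 = (115 + (6*10 - 5)) + 315 = (115 + (60 - 5)) + 315 = (115 + 55) + 315 = 170 + 315 = 485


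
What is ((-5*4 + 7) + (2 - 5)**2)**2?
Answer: 16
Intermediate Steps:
((-5*4 + 7) + (2 - 5)**2)**2 = ((-20 + 7) + (-3)**2)**2 = (-13 + 9)**2 = (-4)**2 = 16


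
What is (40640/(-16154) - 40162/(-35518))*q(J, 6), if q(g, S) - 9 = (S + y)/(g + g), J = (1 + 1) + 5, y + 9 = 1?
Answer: -286452462/23350607 ≈ -12.267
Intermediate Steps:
y = -8 (y = -9 + 1 = -8)
J = 7 (J = 2 + 5 = 7)
q(g, S) = 9 + (-8 + S)/(2*g) (q(g, S) = 9 + (S - 8)/(g + g) = 9 + (-8 + S)/((2*g)) = 9 + (-8 + S)*(1/(2*g)) = 9 + (-8 + S)/(2*g))
(40640/(-16154) - 40162/(-35518))*q(J, 6) = (40640/(-16154) - 40162/(-35518))*((1/2)*(-8 + 6 + 18*7)/7) = (40640*(-1/16154) - 40162*(-1/35518))*((1/2)*(1/7)*(-8 + 6 + 126)) = (-20320/8077 + 467/413)*((1/2)*(1/7)*124) = -4620201/3335801*62/7 = -286452462/23350607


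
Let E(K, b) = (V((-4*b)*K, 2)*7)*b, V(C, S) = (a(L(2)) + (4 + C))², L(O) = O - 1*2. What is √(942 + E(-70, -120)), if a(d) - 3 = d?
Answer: I*√947931304218 ≈ 9.7362e+5*I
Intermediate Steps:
L(O) = -2 + O (L(O) = O - 2 = -2 + O)
a(d) = 3 + d
V(C, S) = (7 + C)² (V(C, S) = ((3 + (-2 + 2)) + (4 + C))² = ((3 + 0) + (4 + C))² = (3 + (4 + C))² = (7 + C)²)
E(K, b) = 7*b*(7 - 4*K*b)² (E(K, b) = ((7 + (-4*b)*K)²*7)*b = ((7 - 4*K*b)²*7)*b = (7*(7 - 4*K*b)²)*b = 7*b*(7 - 4*K*b)²)
√(942 + E(-70, -120)) = √(942 + 7*(-120)*(7 - 4*(-70)*(-120))²) = √(942 + 7*(-120)*(7 - 33600)²) = √(942 + 7*(-120)*(-33593)²) = √(942 + 7*(-120)*1128489649) = √(942 - 947931305160) = √(-947931304218) = I*√947931304218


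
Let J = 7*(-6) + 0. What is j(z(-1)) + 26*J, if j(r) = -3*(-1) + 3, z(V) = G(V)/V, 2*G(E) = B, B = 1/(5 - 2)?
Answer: -1086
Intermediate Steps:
B = ⅓ (B = 1/3 = ⅓ ≈ 0.33333)
G(E) = ⅙ (G(E) = (½)*(⅓) = ⅙)
J = -42 (J = -42 + 0 = -42)
z(V) = 1/(6*V)
j(r) = 6 (j(r) = 3 + 3 = 6)
j(z(-1)) + 26*J = 6 + 26*(-42) = 6 - 1092 = -1086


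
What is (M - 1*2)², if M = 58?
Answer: 3136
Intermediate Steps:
(M - 1*2)² = (58 - 1*2)² = (58 - 2)² = 56² = 3136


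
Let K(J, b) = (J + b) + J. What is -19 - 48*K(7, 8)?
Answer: -1075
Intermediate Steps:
K(J, b) = b + 2*J
-19 - 48*K(7, 8) = -19 - 48*(8 + 2*7) = -19 - 48*(8 + 14) = -19 - 48*22 = -19 - 1056 = -1075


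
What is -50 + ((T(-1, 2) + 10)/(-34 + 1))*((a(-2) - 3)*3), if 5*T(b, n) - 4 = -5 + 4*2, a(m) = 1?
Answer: -2636/55 ≈ -47.927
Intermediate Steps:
T(b, n) = 7/5 (T(b, n) = ⅘ + (-5 + 4*2)/5 = ⅘ + (-5 + 8)/5 = ⅘ + (⅕)*3 = ⅘ + ⅗ = 7/5)
-50 + ((T(-1, 2) + 10)/(-34 + 1))*((a(-2) - 3)*3) = -50 + ((7/5 + 10)/(-34 + 1))*((1 - 3)*3) = -50 + ((57/5)/(-33))*(-2*3) = -50 + ((57/5)*(-1/33))*(-6) = -50 - 19/55*(-6) = -50 + 114/55 = -2636/55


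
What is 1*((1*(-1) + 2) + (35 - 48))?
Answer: -12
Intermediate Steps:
1*((1*(-1) + 2) + (35 - 48)) = 1*((-1 + 2) - 13) = 1*(1 - 13) = 1*(-12) = -12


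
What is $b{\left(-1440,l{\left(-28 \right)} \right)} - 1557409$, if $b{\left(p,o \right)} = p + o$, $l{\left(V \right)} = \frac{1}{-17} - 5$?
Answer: $- \frac{26500519}{17} \approx -1.5589 \cdot 10^{6}$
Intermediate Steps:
$l{\left(V \right)} = - \frac{86}{17}$ ($l{\left(V \right)} = - \frac{1}{17} - 5 = - \frac{86}{17}$)
$b{\left(p,o \right)} = o + p$
$b{\left(-1440,l{\left(-28 \right)} \right)} - 1557409 = \left(- \frac{86}{17} - 1440\right) - 1557409 = - \frac{24566}{17} - 1557409 = - \frac{26500519}{17}$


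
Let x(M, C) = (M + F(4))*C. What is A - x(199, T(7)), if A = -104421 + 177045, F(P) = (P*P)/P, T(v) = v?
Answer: 71203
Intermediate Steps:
F(P) = P (F(P) = P**2/P = P)
A = 72624
x(M, C) = C*(4 + M) (x(M, C) = (M + 4)*C = (4 + M)*C = C*(4 + M))
A - x(199, T(7)) = 72624 - 7*(4 + 199) = 72624 - 7*203 = 72624 - 1*1421 = 72624 - 1421 = 71203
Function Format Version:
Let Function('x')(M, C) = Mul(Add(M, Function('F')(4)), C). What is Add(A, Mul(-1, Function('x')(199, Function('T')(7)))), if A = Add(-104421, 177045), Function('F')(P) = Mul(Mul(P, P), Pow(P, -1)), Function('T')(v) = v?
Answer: 71203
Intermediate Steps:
Function('F')(P) = P (Function('F')(P) = Mul(Pow(P, 2), Pow(P, -1)) = P)
A = 72624
Function('x')(M, C) = Mul(C, Add(4, M)) (Function('x')(M, C) = Mul(Add(M, 4), C) = Mul(Add(4, M), C) = Mul(C, Add(4, M)))
Add(A, Mul(-1, Function('x')(199, Function('T')(7)))) = Add(72624, Mul(-1, Mul(7, Add(4, 199)))) = Add(72624, Mul(-1, Mul(7, 203))) = Add(72624, Mul(-1, 1421)) = Add(72624, -1421) = 71203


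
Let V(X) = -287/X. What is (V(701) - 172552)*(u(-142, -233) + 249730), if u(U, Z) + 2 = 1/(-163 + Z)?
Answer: -11961935778489593/277596 ≈ -4.3091e+10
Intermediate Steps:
u(U, Z) = -2 + 1/(-163 + Z)
(V(701) - 172552)*(u(-142, -233) + 249730) = (-287/701 - 172552)*((327 - 2*(-233))/(-163 - 233) + 249730) = (-287*1/701 - 172552)*((327 + 466)/(-396) + 249730) = (-287/701 - 172552)*(-1/396*793 + 249730) = -120959239*(-793/396 + 249730)/701 = -120959239/701*98892287/396 = -11961935778489593/277596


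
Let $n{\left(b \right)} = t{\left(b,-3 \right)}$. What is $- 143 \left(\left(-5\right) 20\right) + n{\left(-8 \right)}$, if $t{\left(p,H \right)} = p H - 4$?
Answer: $14320$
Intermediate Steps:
$t{\left(p,H \right)} = -4 + H p$ ($t{\left(p,H \right)} = H p - 4 = -4 + H p$)
$n{\left(b \right)} = -4 - 3 b$
$- 143 \left(\left(-5\right) 20\right) + n{\left(-8 \right)} = - 143 \left(\left(-5\right) 20\right) - -20 = \left(-143\right) \left(-100\right) + \left(-4 + 24\right) = 14300 + 20 = 14320$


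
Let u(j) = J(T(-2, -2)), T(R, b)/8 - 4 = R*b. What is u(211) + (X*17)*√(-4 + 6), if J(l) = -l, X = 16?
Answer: -64 + 272*√2 ≈ 320.67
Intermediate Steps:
T(R, b) = 32 + 8*R*b (T(R, b) = 32 + 8*(R*b) = 32 + 8*R*b)
u(j) = -64 (u(j) = -(32 + 8*(-2)*(-2)) = -(32 + 32) = -1*64 = -64)
u(211) + (X*17)*√(-4 + 6) = -64 + (16*17)*√(-4 + 6) = -64 + 272*√2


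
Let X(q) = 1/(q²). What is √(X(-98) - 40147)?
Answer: I*√385571787/98 ≈ 200.37*I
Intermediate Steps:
X(q) = q⁻²
√(X(-98) - 40147) = √((-98)⁻² - 40147) = √(1/9604 - 40147) = √(-385571787/9604) = I*√385571787/98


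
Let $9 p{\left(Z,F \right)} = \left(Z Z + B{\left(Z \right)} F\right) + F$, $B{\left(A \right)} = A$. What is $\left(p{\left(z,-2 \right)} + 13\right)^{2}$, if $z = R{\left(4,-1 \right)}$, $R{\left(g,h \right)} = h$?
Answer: $\frac{13924}{81} \approx 171.9$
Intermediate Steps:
$z = -1$
$p{\left(Z,F \right)} = \frac{F}{9} + \frac{Z^{2}}{9} + \frac{F Z}{9}$ ($p{\left(Z,F \right)} = \frac{\left(Z Z + Z F\right) + F}{9} = \frac{\left(Z^{2} + F Z\right) + F}{9} = \frac{F + Z^{2} + F Z}{9} = \frac{F}{9} + \frac{Z^{2}}{9} + \frac{F Z}{9}$)
$\left(p{\left(z,-2 \right)} + 13\right)^{2} = \left(\left(\frac{1}{9} \left(-2\right) + \frac{\left(-1\right)^{2}}{9} + \frac{1}{9} \left(-2\right) \left(-1\right)\right) + 13\right)^{2} = \left(\left(- \frac{2}{9} + \frac{1}{9} \cdot 1 + \frac{2}{9}\right) + 13\right)^{2} = \left(\left(- \frac{2}{9} + \frac{1}{9} + \frac{2}{9}\right) + 13\right)^{2} = \left(\frac{1}{9} + 13\right)^{2} = \left(\frac{118}{9}\right)^{2} = \frac{13924}{81}$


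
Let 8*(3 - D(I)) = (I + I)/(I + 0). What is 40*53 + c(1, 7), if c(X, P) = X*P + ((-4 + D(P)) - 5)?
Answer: 8483/4 ≈ 2120.8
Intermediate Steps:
D(I) = 11/4 (D(I) = 3 - (I + I)/(8*(I + 0)) = 3 - 2*I/(8*I) = 3 - 1/8*2 = 3 - 1/4 = 11/4)
c(X, P) = -25/4 + P*X (c(X, P) = X*P + ((-4 + 11/4) - 5) = P*X + (-5/4 - 5) = P*X - 25/4 = -25/4 + P*X)
40*53 + c(1, 7) = 40*53 + (-25/4 + 7*1) = 2120 + (-25/4 + 7) = 2120 + 3/4 = 8483/4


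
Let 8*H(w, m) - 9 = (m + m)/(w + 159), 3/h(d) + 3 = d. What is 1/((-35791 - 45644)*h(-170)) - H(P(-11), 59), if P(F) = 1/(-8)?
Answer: -3023469751/2484093240 ≈ -1.2171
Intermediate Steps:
h(d) = 3/(-3 + d)
P(F) = -⅛ (P(F) = 1*(-⅛) = -⅛)
H(w, m) = 9/8 + m/(4*(159 + w)) (H(w, m) = 9/8 + ((m + m)/(w + 159))/8 = 9/8 + ((2*m)/(159 + w))/8 = 9/8 + (2*m/(159 + w))/8 = 9/8 + m/(4*(159 + w)))
1/((-35791 - 45644)*h(-170)) - H(P(-11), 59) = 1/((-35791 - 45644)*((3/(-3 - 170)))) - (1431 + 2*59 + 9*(-⅛))/(8*(159 - ⅛)) = 1/((-81435)*((3/(-173)))) - (1431 + 118 - 9/8)/(8*1271/8) = -1/(81435*(3*(-1/173))) - 8*12383/(8*1271*8) = -1/(81435*(-3/173)) - 1*12383/10168 = -1/81435*(-173/3) - 12383/10168 = 173/244305 - 12383/10168 = -3023469751/2484093240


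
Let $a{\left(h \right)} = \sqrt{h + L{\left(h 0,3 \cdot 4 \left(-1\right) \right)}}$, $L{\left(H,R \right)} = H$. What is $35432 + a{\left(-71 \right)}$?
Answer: $35432 + i \sqrt{71} \approx 35432.0 + 8.4261 i$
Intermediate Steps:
$a{\left(h \right)} = \sqrt{h}$ ($a{\left(h \right)} = \sqrt{h + h 0} = \sqrt{h + 0} = \sqrt{h}$)
$35432 + a{\left(-71 \right)} = 35432 + \sqrt{-71} = 35432 + i \sqrt{71}$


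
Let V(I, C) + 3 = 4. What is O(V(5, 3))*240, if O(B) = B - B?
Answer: 0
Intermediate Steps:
V(I, C) = 1 (V(I, C) = -3 + 4 = 1)
O(B) = 0
O(V(5, 3))*240 = 0*240 = 0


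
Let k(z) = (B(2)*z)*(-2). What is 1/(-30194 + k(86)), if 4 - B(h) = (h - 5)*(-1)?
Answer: -1/30366 ≈ -3.2932e-5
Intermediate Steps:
B(h) = -1 + h (B(h) = 4 - (h - 5)*(-1) = 4 - (-5 + h)*(-1) = 4 - (5 - h) = 4 + (-5 + h) = -1 + h)
k(z) = -2*z (k(z) = ((-1 + 2)*z)*(-2) = (1*z)*(-2) = z*(-2) = -2*z)
1/(-30194 + k(86)) = 1/(-30194 - 2*86) = 1/(-30194 - 172) = 1/(-30366) = -1/30366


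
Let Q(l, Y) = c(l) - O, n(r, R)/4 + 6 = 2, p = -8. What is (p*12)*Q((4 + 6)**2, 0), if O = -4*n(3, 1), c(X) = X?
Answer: -3456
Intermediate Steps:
n(r, R) = -16 (n(r, R) = -24 + 4*2 = -24 + 8 = -16)
O = 64 (O = -4*(-16) = 64)
Q(l, Y) = -64 + l (Q(l, Y) = l - 1*64 = l - 64 = -64 + l)
(p*12)*Q((4 + 6)**2, 0) = (-8*12)*(-64 + (4 + 6)**2) = -96*(-64 + 10**2) = -96*(-64 + 100) = -96*36 = -3456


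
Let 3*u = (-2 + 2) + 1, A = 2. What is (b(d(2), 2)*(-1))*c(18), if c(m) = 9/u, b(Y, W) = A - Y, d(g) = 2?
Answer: 0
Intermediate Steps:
u = ⅓ (u = ((-2 + 2) + 1)/3 = (0 + 1)/3 = (⅓)*1 = ⅓ ≈ 0.33333)
b(Y, W) = 2 - Y
c(m) = 27 (c(m) = 9/(⅓) = 9*3 = 27)
(b(d(2), 2)*(-1))*c(18) = ((2 - 1*2)*(-1))*27 = ((2 - 2)*(-1))*27 = (0*(-1))*27 = 0*27 = 0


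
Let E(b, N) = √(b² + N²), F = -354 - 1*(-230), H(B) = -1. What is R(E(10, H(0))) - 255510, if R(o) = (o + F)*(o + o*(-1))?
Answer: -255510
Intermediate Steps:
F = -124 (F = -354 + 230 = -124)
E(b, N) = √(N² + b²)
R(o) = 0 (R(o) = (o - 124)*(o + o*(-1)) = (-124 + o)*(o - o) = (-124 + o)*0 = 0)
R(E(10, H(0))) - 255510 = 0 - 255510 = -255510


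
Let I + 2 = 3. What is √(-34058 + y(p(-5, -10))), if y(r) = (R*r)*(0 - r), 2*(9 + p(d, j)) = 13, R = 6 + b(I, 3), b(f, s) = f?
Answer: I*√136407/2 ≈ 184.67*I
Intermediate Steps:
I = 1 (I = -2 + 3 = 1)
R = 7 (R = 6 + 1 = 7)
p(d, j) = -5/2 (p(d, j) = -9 + (½)*13 = -9 + 13/2 = -5/2)
y(r) = -7*r² (y(r) = (7*r)*(0 - r) = (7*r)*(-r) = -7*r²)
√(-34058 + y(p(-5, -10))) = √(-34058 - 7*(-5/2)²) = √(-34058 - 7*25/4) = √(-34058 - 175/4) = √(-136407/4) = I*√136407/2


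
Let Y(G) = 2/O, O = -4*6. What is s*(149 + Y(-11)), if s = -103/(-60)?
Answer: 184061/720 ≈ 255.64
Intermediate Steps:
O = -24
s = 103/60 (s = -103*(-1/60) = 103/60 ≈ 1.7167)
Y(G) = -1/12 (Y(G) = 2/(-24) = 2*(-1/24) = -1/12)
s*(149 + Y(-11)) = 103*(149 - 1/12)/60 = (103/60)*(1787/12) = 184061/720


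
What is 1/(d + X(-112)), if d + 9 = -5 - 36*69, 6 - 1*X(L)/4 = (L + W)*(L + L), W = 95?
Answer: -1/17706 ≈ -5.6478e-5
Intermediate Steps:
X(L) = 24 - 8*L*(95 + L) (X(L) = 24 - 4*(L + 95)*(L + L) = 24 - 4*(95 + L)*2*L = 24 - 8*L*(95 + L))
d = -2498 (d = -9 + (-5 - 36*69) = -9 + (-5 - 2484) = -9 - 2489 = -2498)
1/(d + X(-112)) = 1/(-2498 + (24 - 760*(-112) - 8*(-112)²)) = 1/(-2498 + (24 + 85120 - 8*12544)) = 1/(-2498 + (24 + 85120 - 100352)) = 1/(-2498 - 15208) = 1/(-17706) = -1/17706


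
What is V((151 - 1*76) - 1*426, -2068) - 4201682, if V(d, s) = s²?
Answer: 74942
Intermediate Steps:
V((151 - 1*76) - 1*426, -2068) - 4201682 = (-2068)² - 4201682 = 4276624 - 4201682 = 74942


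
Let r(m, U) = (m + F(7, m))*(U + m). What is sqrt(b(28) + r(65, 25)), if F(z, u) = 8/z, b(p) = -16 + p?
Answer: sqrt(292278)/7 ≈ 77.233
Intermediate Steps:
r(m, U) = (8/7 + m)*(U + m) (r(m, U) = (m + 8/7)*(U + m) = (8/7 + m)*(U + m))
sqrt(b(28) + r(65, 25)) = sqrt((-16 + 28) + (65**2 + (8/7)*25 + (8/7)*65 + 25*65)) = sqrt(12 + (4225 + 200/7 + 520/7 + 1625)) = sqrt(12 + 41670/7) = sqrt(41754/7) = sqrt(292278)/7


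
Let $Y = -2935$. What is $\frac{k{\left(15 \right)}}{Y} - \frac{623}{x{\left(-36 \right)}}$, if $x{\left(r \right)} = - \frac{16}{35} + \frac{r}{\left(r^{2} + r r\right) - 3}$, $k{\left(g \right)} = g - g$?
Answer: $\frac{18817715}{14228} \approx 1322.6$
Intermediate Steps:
$k{\left(g \right)} = 0$
$x{\left(r \right)} = - \frac{16}{35} + \frac{r}{-3 + 2 r^{2}}$ ($x{\left(r \right)} = \left(-16\right) \frac{1}{35} + \frac{r}{\left(r^{2} + r^{2}\right) - 3} = - \frac{16}{35} + \frac{r}{2 r^{2} - 3} = - \frac{16}{35} + \frac{r}{-3 + 2 r^{2}}$)
$\frac{k{\left(15 \right)}}{Y} - \frac{623}{x{\left(-36 \right)}} = \frac{0}{-2935} - \frac{623}{\frac{1}{35} \frac{1}{-3 + 2 \left(-36\right)^{2}} \left(48 - 32 \left(-36\right)^{2} + 35 \left(-36\right)\right)} = 0 \left(- \frac{1}{2935}\right) - \frac{623}{\frac{1}{35} \frac{1}{-3 + 2 \cdot 1296} \left(48 - 41472 - 1260\right)} = 0 - \frac{623}{\frac{1}{35} \frac{1}{-3 + 2592} \left(48 - 41472 - 1260\right)} = 0 - \frac{623}{\frac{1}{35} \cdot \frac{1}{2589} \left(-42684\right)} = 0 - \frac{623}{- \frac{14228}{30205}} = 0 - - \frac{18817715}{14228} = 0 + \frac{18817715}{14228} = \frac{18817715}{14228}$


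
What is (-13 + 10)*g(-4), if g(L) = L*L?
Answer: -48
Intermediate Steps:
g(L) = L²
(-13 + 10)*g(-4) = (-13 + 10)*(-4)² = -3*16 = -48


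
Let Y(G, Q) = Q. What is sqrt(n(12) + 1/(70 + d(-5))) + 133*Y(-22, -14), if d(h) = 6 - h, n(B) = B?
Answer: -1862 + sqrt(973)/9 ≈ -1858.5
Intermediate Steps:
sqrt(n(12) + 1/(70 + d(-5))) + 133*Y(-22, -14) = sqrt(12 + 1/(70 + (6 - 1*(-5)))) + 133*(-14) = sqrt(12 + 1/(70 + (6 + 5))) - 1862 = sqrt(12 + 1/(70 + 11)) - 1862 = sqrt(12 + 1/81) - 1862 = sqrt(973/81) - 1862 = sqrt(973)/9 - 1862 = -1862 + sqrt(973)/9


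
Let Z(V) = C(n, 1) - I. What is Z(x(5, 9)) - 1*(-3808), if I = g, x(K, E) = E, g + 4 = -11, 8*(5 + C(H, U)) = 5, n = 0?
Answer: 30549/8 ≈ 3818.6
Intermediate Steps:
C(H, U) = -35/8 (C(H, U) = -5 + (⅛)*5 = -5 + 5/8 = -35/8)
g = -15 (g = -4 - 11 = -15)
I = -15
Z(V) = 85/8 (Z(V) = -35/8 - 1*(-15) = -35/8 + 15 = 85/8)
Z(x(5, 9)) - 1*(-3808) = 85/8 - 1*(-3808) = 85/8 + 3808 = 30549/8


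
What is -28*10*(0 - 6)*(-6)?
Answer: -10080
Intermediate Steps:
-28*10*(0 - 6)*(-6) = -28*10*(-6)*(-6) = -(-1680)*(-6) = -28*360 = -10080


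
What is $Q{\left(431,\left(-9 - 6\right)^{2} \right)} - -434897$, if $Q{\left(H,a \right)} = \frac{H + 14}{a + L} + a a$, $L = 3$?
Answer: $\frac{110699461}{228} \approx 4.8552 \cdot 10^{5}$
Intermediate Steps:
$Q{\left(H,a \right)} = a^{2} + \frac{14 + H}{3 + a}$ ($Q{\left(H,a \right)} = \frac{H + 14}{a + 3} + a a = \frac{14 + H}{3 + a} + a^{2} = a^{2} + \frac{14 + H}{3 + a}$)
$Q{\left(431,\left(-9 - 6\right)^{2} \right)} - -434897 = \frac{14 + 431 + \left(\left(-9 - 6\right)^{2}\right)^{3} + 3 \left(\left(-9 - 6\right)^{2}\right)^{2}}{3 + \left(-9 - 6\right)^{2}} - -434897 = \frac{14 + 431 + \left(\left(-15\right)^{2}\right)^{3} + 3 \left(\left(-15\right)^{2}\right)^{2}}{3 + \left(-15\right)^{2}} + 434897 = \frac{14 + 431 + 225^{3} + 3 \cdot 225^{2}}{3 + 225} + 434897 = \frac{14 + 431 + 11390625 + 3 \cdot 50625}{228} + 434897 = \frac{14 + 431 + 11390625 + 151875}{228} + 434897 = \frac{1}{228} \cdot 11542945 + 434897 = \frac{11542945}{228} + 434897 = \frac{110699461}{228}$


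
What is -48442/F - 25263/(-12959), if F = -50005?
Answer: 1891036193/648014795 ≈ 2.9182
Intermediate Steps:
-48442/F - 25263/(-12959) = -48442/(-50005) - 25263/(-12959) = -48442*(-1/50005) - 25263*(-1/12959) = 48442/50005 + 25263/12959 = 1891036193/648014795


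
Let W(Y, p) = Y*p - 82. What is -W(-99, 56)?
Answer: 5626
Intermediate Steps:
W(Y, p) = -82 + Y*p
-W(-99, 56) = -(-82 - 99*56) = -(-82 - 5544) = -1*(-5626) = 5626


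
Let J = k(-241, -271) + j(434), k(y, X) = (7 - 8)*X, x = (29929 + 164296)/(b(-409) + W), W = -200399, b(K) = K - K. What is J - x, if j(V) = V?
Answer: 141475520/200399 ≈ 705.97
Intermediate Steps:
b(K) = 0
x = -194225/200399 (x = (29929 + 164296)/(0 - 200399) = 194225/(-200399) = 194225*(-1/200399) = -194225/200399 ≈ -0.96919)
k(y, X) = -X
J = 705 (J = -1*(-271) + 434 = 271 + 434 = 705)
J - x = 705 - 1*(-194225/200399) = 705 + 194225/200399 = 141475520/200399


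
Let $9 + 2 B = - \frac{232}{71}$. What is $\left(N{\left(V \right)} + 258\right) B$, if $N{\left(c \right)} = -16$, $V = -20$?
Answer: $- \frac{105391}{71} \approx -1484.4$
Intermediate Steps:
$B = - \frac{871}{142}$ ($B = - \frac{9}{2} + \frac{\left(-232\right) \frac{1}{71}}{2} = - \frac{9}{2} + \frac{1}{2} \left(- \frac{232}{71}\right) = - \frac{9}{2} - \frac{116}{71} = - \frac{871}{142} \approx -6.1338$)
$\left(N{\left(V \right)} + 258\right) B = \left(-16 + 258\right) \left(- \frac{871}{142}\right) = 242 \left(- \frac{871}{142}\right) = - \frac{105391}{71}$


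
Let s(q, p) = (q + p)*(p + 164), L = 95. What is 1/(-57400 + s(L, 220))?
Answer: 1/63560 ≈ 1.5733e-5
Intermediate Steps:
s(q, p) = (164 + p)*(p + q) (s(q, p) = (p + q)*(164 + p) = (164 + p)*(p + q))
1/(-57400 + s(L, 220)) = 1/(-57400 + (220**2 + 164*220 + 164*95 + 220*95)) = 1/(-57400 + (48400 + 36080 + 15580 + 20900)) = 1/(-57400 + 120960) = 1/63560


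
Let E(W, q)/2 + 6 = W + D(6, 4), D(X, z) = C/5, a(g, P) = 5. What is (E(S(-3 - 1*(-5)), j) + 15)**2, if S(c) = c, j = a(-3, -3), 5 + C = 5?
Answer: 49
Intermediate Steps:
C = 0 (C = -5 + 5 = 0)
j = 5
D(X, z) = 0 (D(X, z) = 0/5 = (1/5)*0 = 0)
E(W, q) = -12 + 2*W (E(W, q) = -12 + 2*(W + 0) = -12 + 2*W)
(E(S(-3 - 1*(-5)), j) + 15)**2 = ((-12 + 2*(-3 - 1*(-5))) + 15)**2 = ((-12 + 2*(-3 + 5)) + 15)**2 = ((-12 + 2*2) + 15)**2 = ((-12 + 4) + 15)**2 = (-8 + 15)**2 = 7**2 = 49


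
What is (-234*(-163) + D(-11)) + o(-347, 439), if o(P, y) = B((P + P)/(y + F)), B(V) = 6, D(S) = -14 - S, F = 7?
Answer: 38145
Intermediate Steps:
o(P, y) = 6
(-234*(-163) + D(-11)) + o(-347, 439) = (-234*(-163) + (-14 - 1*(-11))) + 6 = (38142 + (-14 + 11)) + 6 = (38142 - 3) + 6 = 38139 + 6 = 38145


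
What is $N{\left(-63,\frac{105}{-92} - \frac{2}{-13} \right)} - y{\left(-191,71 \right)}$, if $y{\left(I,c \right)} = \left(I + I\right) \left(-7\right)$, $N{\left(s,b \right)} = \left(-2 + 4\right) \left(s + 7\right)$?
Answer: $-2786$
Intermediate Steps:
$N{\left(s,b \right)} = 14 + 2 s$ ($N{\left(s,b \right)} = 2 \left(7 + s\right) = 14 + 2 s$)
$y{\left(I,c \right)} = - 14 I$ ($y{\left(I,c \right)} = 2 I \left(-7\right) = - 14 I$)
$N{\left(-63,\frac{105}{-92} - \frac{2}{-13} \right)} - y{\left(-191,71 \right)} = \left(14 + 2 \left(-63\right)\right) - \left(-14\right) \left(-191\right) = \left(14 - 126\right) - 2674 = -112 - 2674 = -2786$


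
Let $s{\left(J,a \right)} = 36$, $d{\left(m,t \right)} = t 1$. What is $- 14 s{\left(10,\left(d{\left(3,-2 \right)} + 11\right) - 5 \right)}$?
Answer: $-504$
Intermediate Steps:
$d{\left(m,t \right)} = t$
$- 14 s{\left(10,\left(d{\left(3,-2 \right)} + 11\right) - 5 \right)} = \left(-14\right) 36 = -504$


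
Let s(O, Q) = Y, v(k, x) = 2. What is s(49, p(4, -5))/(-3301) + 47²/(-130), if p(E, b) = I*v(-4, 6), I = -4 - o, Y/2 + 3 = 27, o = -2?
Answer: -7298149/429130 ≈ -17.007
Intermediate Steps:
Y = 48 (Y = -6 + 2*27 = -6 + 54 = 48)
I = -2 (I = -4 - 1*(-2) = -4 + 2 = -2)
p(E, b) = -4 (p(E, b) = -2*2 = -4)
s(O, Q) = 48
s(49, p(4, -5))/(-3301) + 47²/(-130) = 48/(-3301) + 47²/(-130) = 48*(-1/3301) + 2209*(-1/130) = -48/3301 - 2209/130 = -7298149/429130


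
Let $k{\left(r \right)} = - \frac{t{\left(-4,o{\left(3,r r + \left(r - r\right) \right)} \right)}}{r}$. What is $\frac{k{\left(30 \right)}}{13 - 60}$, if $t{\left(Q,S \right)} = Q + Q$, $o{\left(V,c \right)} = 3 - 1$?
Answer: $- \frac{4}{705} \approx -0.0056738$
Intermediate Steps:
$o{\left(V,c \right)} = 2$
$t{\left(Q,S \right)} = 2 Q$
$k{\left(r \right)} = \frac{8}{r}$ ($k{\left(r \right)} = - \frac{2 \left(-4\right)}{r} = - \frac{-8}{r} = \frac{8}{r}$)
$\frac{k{\left(30 \right)}}{13 - 60} = \frac{8 \cdot \frac{1}{30}}{13 - 60} = \frac{8 \cdot \frac{1}{30}}{-47} = \left(- \frac{1}{47}\right) \frac{4}{15} = - \frac{4}{705}$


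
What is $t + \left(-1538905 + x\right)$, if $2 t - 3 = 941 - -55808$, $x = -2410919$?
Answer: $-3921448$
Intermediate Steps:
$t = 28376$ ($t = \frac{3}{2} + \frac{941 - -55808}{2} = \frac{3}{2} + \frac{941 + 55808}{2} = \frac{3}{2} + \frac{1}{2} \cdot 56749 = \frac{3}{2} + \frac{56749}{2} = 28376$)
$t + \left(-1538905 + x\right) = 28376 - 3949824 = -3921448$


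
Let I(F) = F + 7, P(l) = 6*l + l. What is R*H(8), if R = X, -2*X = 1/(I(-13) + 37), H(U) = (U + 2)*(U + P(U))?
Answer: -320/31 ≈ -10.323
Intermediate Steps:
P(l) = 7*l
H(U) = 8*U*(2 + U) (H(U) = (U + 2)*(U + 7*U) = (2 + U)*(8*U) = 8*U*(2 + U))
I(F) = 7 + F
X = -1/62 (X = -1/(2*((7 - 13) + 37)) = -1/(2*(-6 + 37)) = -½/31 = -½*1/31 = -1/62 ≈ -0.016129)
R = -1/62 ≈ -0.016129
R*H(8) = -4*8*(2 + 8)/31 = -4*8*10/31 = -1/62*640 = -320/31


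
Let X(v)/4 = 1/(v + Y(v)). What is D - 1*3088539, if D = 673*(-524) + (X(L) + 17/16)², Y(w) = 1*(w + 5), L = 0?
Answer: -22023600199/6400 ≈ -3.4412e+6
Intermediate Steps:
Y(w) = 5 + w (Y(w) = 1*(5 + w) = 5 + w)
X(v) = 4/(5 + 2*v) (X(v) = 4/(v + (5 + v)) = 4/(5 + 2*v))
D = -2256950599/6400 (D = 673*(-524) + (4/(5 + 2*0) + 17/16)² = -352652 + (4/(5 + 0) + 17*(1/16))² = -352652 + (4/5 + 17/16)² = -352652 + (4*(⅕) + 17/16)² = -352652 + (⅘ + 17/16)² = -352652 + (149/80)² = -352652 + 22201/6400 = -2256950599/6400 ≈ -3.5265e+5)
D - 1*3088539 = -2256950599/6400 - 1*3088539 = -2256950599/6400 - 3088539 = -22023600199/6400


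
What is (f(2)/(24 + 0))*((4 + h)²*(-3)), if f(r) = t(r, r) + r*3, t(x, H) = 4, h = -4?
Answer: 0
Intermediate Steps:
f(r) = 4 + 3*r (f(r) = 4 + r*3 = 4 + 3*r)
(f(2)/(24 + 0))*((4 + h)²*(-3)) = ((4 + 3*2)/(24 + 0))*((4 - 4)²*(-3)) = ((4 + 6)/24)*(0²*(-3)) = ((1/24)*10)*(0*(-3)) = (5/12)*0 = 0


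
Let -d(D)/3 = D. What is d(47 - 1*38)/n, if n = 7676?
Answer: -27/7676 ≈ -0.0035175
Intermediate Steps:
d(D) = -3*D
d(47 - 1*38)/n = -3*(47 - 1*38)/7676 = -3*(47 - 38)*(1/7676) = -3*9*(1/7676) = -27*1/7676 = -27/7676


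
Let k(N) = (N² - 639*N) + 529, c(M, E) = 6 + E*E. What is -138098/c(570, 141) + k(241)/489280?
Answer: -69465590483/9730311360 ≈ -7.1391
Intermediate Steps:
c(M, E) = 6 + E²
k(N) = 529 + N² - 639*N
-138098/c(570, 141) + k(241)/489280 = -138098/(6 + 141²) + (529 + 241² - 639*241)/489280 = -138098/(6 + 19881) + (529 + 58081 - 153999)*(1/489280) = -138098/19887 - 95389*1/489280 = -138098*1/19887 - 95389/489280 = -138098/19887 - 95389/489280 = -69465590483/9730311360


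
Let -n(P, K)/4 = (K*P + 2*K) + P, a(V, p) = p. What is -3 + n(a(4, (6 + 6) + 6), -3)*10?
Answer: 1677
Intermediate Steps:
n(P, K) = -8*K - 4*P - 4*K*P (n(P, K) = -4*((K*P + 2*K) + P) = -4*((2*K + K*P) + P) = -4*(P + 2*K + K*P) = -8*K - 4*P - 4*K*P)
-3 + n(a(4, (6 + 6) + 6), -3)*10 = -3 + (-8*(-3) - 4*((6 + 6) + 6) - 4*(-3)*((6 + 6) + 6))*10 = -3 + (24 - 4*(12 + 6) - 4*(-3)*(12 + 6))*10 = -3 + (24 - 4*18 - 4*(-3)*18)*10 = -3 + (24 - 72 + 216)*10 = -3 + 168*10 = -3 + 1680 = 1677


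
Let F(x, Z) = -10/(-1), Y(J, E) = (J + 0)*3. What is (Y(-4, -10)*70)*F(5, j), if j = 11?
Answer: -8400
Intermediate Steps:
Y(J, E) = 3*J (Y(J, E) = J*3 = 3*J)
F(x, Z) = 10 (F(x, Z) = -10*(-1) = 10)
(Y(-4, -10)*70)*F(5, j) = ((3*(-4))*70)*10 = -12*70*10 = -840*10 = -8400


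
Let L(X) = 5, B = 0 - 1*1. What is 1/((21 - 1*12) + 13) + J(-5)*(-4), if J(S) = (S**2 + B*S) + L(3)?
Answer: -3079/22 ≈ -139.95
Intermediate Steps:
B = -1 (B = 0 - 1 = -1)
J(S) = 5 + S**2 - S (J(S) = (S**2 - S) + 5 = 5 + S**2 - S)
1/((21 - 1*12) + 13) + J(-5)*(-4) = 1/((21 - 1*12) + 13) + (5 + (-5)**2 - 1*(-5))*(-4) = 1/((21 - 12) + 13) + (5 + 25 + 5)*(-4) = 1/(9 + 13) + 35*(-4) = 1/22 - 140 = -3079/22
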